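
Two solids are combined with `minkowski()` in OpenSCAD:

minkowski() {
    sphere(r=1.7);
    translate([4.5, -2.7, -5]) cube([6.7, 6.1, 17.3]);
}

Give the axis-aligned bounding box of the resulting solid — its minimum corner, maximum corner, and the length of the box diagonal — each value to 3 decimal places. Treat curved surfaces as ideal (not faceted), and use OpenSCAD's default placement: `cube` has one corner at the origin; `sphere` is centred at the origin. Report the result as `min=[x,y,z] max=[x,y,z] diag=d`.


A = translate([4.5, -2.7, -5]) cube([6.7, 6.1, 17.3]) → bbox [4.5,-2.7,-5] .. [11.2,3.4,12.3]
B = sphere(r=1.7) → bbox [-1.7,-1.7,-1.7] .. [1.7,1.7,1.7]
lo = A.lo+B.lo = [4.5-1.7, -2.7-1.7, -5-1.7] = [2.800,-4.400,-6.700]
hi = A.hi+B.hi = [11.2+1.7, 3.4+1.7, 12.3+1.7] = [12.900,5.100,14.000]
diag = √(10.1²+9.5²+20.7²) = √620.75 = 24.915

min=[2.800,-4.400,-6.700] max=[12.900,5.100,14.000] diag=24.915


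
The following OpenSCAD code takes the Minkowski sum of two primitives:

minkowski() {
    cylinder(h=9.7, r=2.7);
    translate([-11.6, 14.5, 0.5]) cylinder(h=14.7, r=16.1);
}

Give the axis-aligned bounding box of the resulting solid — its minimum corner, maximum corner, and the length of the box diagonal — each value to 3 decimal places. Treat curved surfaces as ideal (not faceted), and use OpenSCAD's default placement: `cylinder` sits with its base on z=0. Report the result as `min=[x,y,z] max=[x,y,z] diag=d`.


A = translate([-11.6, 14.5, 0.5]) cylinder(h=14.7, r=16.1) → bbox [-27.7,-1.6,0.5] .. [4.5,30.6,15.2]
B = cylinder(h=9.7, r=2.7) → bbox [-2.7,-2.7,0] .. [2.7,2.7,9.7]
lo = A.lo+B.lo = [-27.7-2.7, -1.6-2.7, 0.5+0] = [-30.400,-4.300,0.500]
hi = A.hi+B.hi = [4.5+2.7, 30.6+2.7, 15.2+9.7] = [7.200,33.300,24.900]
diag = √(37.6²+37.6²+24.4²) = √3422.88 = 58.505

min=[-30.400,-4.300,0.500] max=[7.200,33.300,24.900] diag=58.505


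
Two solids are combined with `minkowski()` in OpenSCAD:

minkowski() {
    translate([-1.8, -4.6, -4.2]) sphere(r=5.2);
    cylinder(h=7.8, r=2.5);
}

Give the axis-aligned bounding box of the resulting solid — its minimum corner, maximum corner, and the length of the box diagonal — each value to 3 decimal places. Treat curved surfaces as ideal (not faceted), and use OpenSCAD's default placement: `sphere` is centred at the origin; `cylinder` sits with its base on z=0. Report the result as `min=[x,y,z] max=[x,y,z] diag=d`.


A = translate([-1.8, -4.6, -4.2]) sphere(r=5.2) → bbox [-7,-9.8,-9.4] .. [3.4,0.6,1]
B = cylinder(h=7.8, r=2.5) → bbox [-2.5,-2.5,0] .. [2.5,2.5,7.8]
lo = A.lo+B.lo = [-7-2.5, -9.8-2.5, -9.4+0] = [-9.500,-12.300,-9.400]
hi = A.hi+B.hi = [3.4+2.5, 0.6+2.5, 1+7.8] = [5.900,3.100,8.800]
diag = √(15.4²+15.4²+18.2²) = √805.56 = 28.382

min=[-9.500,-12.300,-9.400] max=[5.900,3.100,8.800] diag=28.382


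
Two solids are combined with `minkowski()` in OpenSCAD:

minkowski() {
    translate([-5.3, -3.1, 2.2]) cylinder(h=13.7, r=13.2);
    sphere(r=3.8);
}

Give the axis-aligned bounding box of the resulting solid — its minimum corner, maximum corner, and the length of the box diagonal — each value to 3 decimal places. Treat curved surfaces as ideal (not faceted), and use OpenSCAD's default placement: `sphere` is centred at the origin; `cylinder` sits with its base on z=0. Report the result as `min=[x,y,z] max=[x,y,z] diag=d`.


min=[-22.300,-20.100,-1.600] max=[11.700,13.900,19.700] diag=52.590

A = translate([-5.3, -3.1, 2.2]) cylinder(h=13.7, r=13.2) → bbox [-18.5,-16.3,2.2] .. [7.9,10.1,15.9]
B = sphere(r=3.8) → bbox [-3.8,-3.8,-3.8] .. [3.8,3.8,3.8]
lo = A.lo+B.lo = [-18.5-3.8, -16.3-3.8, 2.2-3.8] = [-22.300,-20.100,-1.600]
hi = A.hi+B.hi = [7.9+3.8, 10.1+3.8, 15.9+3.8] = [11.700,13.900,19.700]
diag = √(34²+34²+21.3²) = √2765.69 = 52.590


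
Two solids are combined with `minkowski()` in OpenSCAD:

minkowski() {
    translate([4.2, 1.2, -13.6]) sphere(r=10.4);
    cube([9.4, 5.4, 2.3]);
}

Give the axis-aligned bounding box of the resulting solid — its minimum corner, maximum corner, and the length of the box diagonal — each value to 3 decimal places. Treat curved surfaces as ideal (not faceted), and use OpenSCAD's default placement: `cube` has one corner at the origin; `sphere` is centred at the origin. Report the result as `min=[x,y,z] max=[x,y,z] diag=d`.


min=[-6.200,-9.200,-24.000] max=[24.000,17.000,-0.900] diag=46.175

A = translate([4.2, 1.2, -13.6]) sphere(r=10.4) → bbox [-6.2,-9.2,-24] .. [14.6,11.6,-3.2]
B = cube([9.4, 5.4, 2.3]) → bbox [0,0,0] .. [9.4,5.4,2.3]
lo = A.lo+B.lo = [-6.2+0, -9.2+0, -24+0] = [-6.200,-9.200,-24.000]
hi = A.hi+B.hi = [14.6+9.4, 11.6+5.4, -3.2+2.3] = [24.000,17.000,-0.900]
diag = √(30.2²+26.2²+23.1²) = √2132.09 = 46.175


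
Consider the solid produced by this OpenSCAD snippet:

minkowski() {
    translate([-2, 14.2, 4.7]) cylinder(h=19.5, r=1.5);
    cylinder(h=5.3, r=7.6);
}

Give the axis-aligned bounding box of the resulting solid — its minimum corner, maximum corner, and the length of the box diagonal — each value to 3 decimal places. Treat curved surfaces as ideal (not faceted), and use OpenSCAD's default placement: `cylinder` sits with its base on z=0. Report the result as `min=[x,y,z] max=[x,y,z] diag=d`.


A = translate([-2, 14.2, 4.7]) cylinder(h=19.5, r=1.5) → bbox [-3.5,12.7,4.7] .. [-0.5,15.7,24.2]
B = cylinder(h=5.3, r=7.6) → bbox [-7.6,-7.6,0] .. [7.6,7.6,5.3]
lo = A.lo+B.lo = [-3.5-7.6, 12.7-7.6, 4.7+0] = [-11.100,5.100,4.700]
hi = A.hi+B.hi = [-0.5+7.6, 15.7+7.6, 24.2+5.3] = [7.100,23.300,29.500]
diag = √(18.2²+18.2²+24.8²) = √1277.52 = 35.742

min=[-11.100,5.100,4.700] max=[7.100,23.300,29.500] diag=35.742


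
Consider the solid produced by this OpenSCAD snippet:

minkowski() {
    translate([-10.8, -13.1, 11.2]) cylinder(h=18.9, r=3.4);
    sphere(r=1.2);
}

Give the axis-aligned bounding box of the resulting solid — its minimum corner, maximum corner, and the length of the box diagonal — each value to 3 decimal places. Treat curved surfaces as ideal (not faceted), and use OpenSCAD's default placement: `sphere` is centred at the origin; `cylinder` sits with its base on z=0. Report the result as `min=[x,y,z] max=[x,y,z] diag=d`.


min=[-15.400,-17.700,10.000] max=[-6.200,-8.500,31.300] diag=24.959

A = translate([-10.8, -13.1, 11.2]) cylinder(h=18.9, r=3.4) → bbox [-14.2,-16.5,11.2] .. [-7.4,-9.7,30.1]
B = sphere(r=1.2) → bbox [-1.2,-1.2,-1.2] .. [1.2,1.2,1.2]
lo = A.lo+B.lo = [-14.2-1.2, -16.5-1.2, 11.2-1.2] = [-15.400,-17.700,10.000]
hi = A.hi+B.hi = [-7.4+1.2, -9.7+1.2, 30.1+1.2] = [-6.200,-8.500,31.300]
diag = √(9.2²+9.2²+21.3²) = √622.97 = 24.959


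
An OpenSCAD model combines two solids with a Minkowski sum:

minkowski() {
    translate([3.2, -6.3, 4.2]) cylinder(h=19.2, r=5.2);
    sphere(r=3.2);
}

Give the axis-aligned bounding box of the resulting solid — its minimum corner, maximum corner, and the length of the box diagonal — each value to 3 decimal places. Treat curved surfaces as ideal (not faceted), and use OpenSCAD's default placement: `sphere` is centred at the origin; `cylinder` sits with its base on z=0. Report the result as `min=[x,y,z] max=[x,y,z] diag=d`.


A = translate([3.2, -6.3, 4.2]) cylinder(h=19.2, r=5.2) → bbox [-2,-11.5,4.2] .. [8.4,-1.1,23.4]
B = sphere(r=3.2) → bbox [-3.2,-3.2,-3.2] .. [3.2,3.2,3.2]
lo = A.lo+B.lo = [-2-3.2, -11.5-3.2, 4.2-3.2] = [-5.200,-14.700,1.000]
hi = A.hi+B.hi = [8.4+3.2, -1.1+3.2, 23.4+3.2] = [11.600,2.100,26.600]
diag = √(16.8²+16.8²+25.6²) = √1219.84 = 34.926

min=[-5.200,-14.700,1.000] max=[11.600,2.100,26.600] diag=34.926


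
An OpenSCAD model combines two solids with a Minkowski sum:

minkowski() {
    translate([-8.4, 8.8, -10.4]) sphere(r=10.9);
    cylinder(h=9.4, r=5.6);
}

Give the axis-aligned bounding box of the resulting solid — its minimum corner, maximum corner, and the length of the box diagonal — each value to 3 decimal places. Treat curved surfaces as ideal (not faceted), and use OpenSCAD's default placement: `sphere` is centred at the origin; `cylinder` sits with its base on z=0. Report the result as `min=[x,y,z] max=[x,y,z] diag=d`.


A = translate([-8.4, 8.8, -10.4]) sphere(r=10.9) → bbox [-19.3,-2.1,-21.3] .. [2.5,19.7,0.5]
B = cylinder(h=9.4, r=5.6) → bbox [-5.6,-5.6,0] .. [5.6,5.6,9.4]
lo = A.lo+B.lo = [-19.3-5.6, -2.1-5.6, -21.3+0] = [-24.900,-7.700,-21.300]
hi = A.hi+B.hi = [2.5+5.6, 19.7+5.6, 0.5+9.4] = [8.100,25.300,9.900]
diag = √(33²+33²+31.2²) = √3151.44 = 56.138

min=[-24.900,-7.700,-21.300] max=[8.100,25.300,9.900] diag=56.138


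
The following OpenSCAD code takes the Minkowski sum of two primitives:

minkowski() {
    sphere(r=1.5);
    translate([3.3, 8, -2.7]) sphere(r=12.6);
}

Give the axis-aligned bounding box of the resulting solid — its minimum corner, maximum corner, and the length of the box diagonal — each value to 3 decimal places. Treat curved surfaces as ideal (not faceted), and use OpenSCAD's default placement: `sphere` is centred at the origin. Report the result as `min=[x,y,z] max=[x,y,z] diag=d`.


min=[-10.800,-6.100,-16.800] max=[17.400,22.100,11.400] diag=48.844

A = translate([3.3, 8, -2.7]) sphere(r=12.6) → bbox [-9.3,-4.6,-15.3] .. [15.9,20.6,9.9]
B = sphere(r=1.5) → bbox [-1.5,-1.5,-1.5] .. [1.5,1.5,1.5]
lo = A.lo+B.lo = [-9.3-1.5, -4.6-1.5, -15.3-1.5] = [-10.800,-6.100,-16.800]
hi = A.hi+B.hi = [15.9+1.5, 20.6+1.5, 9.9+1.5] = [17.400,22.100,11.400]
diag = √(28.2²+28.2²+28.2²) = √2385.72 = 48.844


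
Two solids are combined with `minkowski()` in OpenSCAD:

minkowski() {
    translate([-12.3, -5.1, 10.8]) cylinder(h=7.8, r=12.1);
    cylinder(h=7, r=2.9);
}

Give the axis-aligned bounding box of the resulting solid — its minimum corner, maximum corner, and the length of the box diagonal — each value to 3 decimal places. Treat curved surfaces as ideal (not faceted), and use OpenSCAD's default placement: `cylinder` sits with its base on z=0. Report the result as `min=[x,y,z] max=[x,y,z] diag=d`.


min=[-27.300,-20.100,10.800] max=[2.700,9.900,25.600] diag=44.934

A = translate([-12.3, -5.1, 10.8]) cylinder(h=7.8, r=12.1) → bbox [-24.4,-17.2,10.8] .. [-0.2,7,18.6]
B = cylinder(h=7, r=2.9) → bbox [-2.9,-2.9,0] .. [2.9,2.9,7]
lo = A.lo+B.lo = [-24.4-2.9, -17.2-2.9, 10.8+0] = [-27.300,-20.100,10.800]
hi = A.hi+B.hi = [-0.2+2.9, 7+2.9, 18.6+7] = [2.700,9.900,25.600]
diag = √(30²+30²+14.8²) = √2019.04 = 44.934


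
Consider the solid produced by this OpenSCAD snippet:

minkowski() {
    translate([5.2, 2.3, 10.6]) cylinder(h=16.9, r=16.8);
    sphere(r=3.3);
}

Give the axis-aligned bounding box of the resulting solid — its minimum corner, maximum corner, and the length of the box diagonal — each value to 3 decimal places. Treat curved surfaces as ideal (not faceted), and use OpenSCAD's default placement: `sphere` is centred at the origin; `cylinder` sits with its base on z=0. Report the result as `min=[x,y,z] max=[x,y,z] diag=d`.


A = translate([5.2, 2.3, 10.6]) cylinder(h=16.9, r=16.8) → bbox [-11.6,-14.5,10.6] .. [22,19.1,27.5]
B = sphere(r=3.3) → bbox [-3.3,-3.3,-3.3] .. [3.3,3.3,3.3]
lo = A.lo+B.lo = [-11.6-3.3, -14.5-3.3, 10.6-3.3] = [-14.900,-17.800,7.300]
hi = A.hi+B.hi = [22+3.3, 19.1+3.3, 27.5+3.3] = [25.300,22.400,30.800]
diag = √(40.2²+40.2²+23.5²) = √3784.33 = 61.517

min=[-14.900,-17.800,7.300] max=[25.300,22.400,30.800] diag=61.517


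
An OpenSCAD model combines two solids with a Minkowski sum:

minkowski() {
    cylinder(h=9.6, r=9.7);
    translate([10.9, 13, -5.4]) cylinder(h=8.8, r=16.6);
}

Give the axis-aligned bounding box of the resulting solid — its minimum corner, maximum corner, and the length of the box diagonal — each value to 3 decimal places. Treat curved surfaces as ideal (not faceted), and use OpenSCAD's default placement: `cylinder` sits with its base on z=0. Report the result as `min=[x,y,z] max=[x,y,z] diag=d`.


A = translate([10.9, 13, -5.4]) cylinder(h=8.8, r=16.6) → bbox [-5.7,-3.6,-5.4] .. [27.5,29.6,3.4]
B = cylinder(h=9.6, r=9.7) → bbox [-9.7,-9.7,0] .. [9.7,9.7,9.6]
lo = A.lo+B.lo = [-5.7-9.7, -3.6-9.7, -5.4+0] = [-15.400,-13.300,-5.400]
hi = A.hi+B.hi = [27.5+9.7, 29.6+9.7, 3.4+9.6] = [37.200,39.300,13.000]
diag = √(52.6²+52.6²+18.4²) = √5872.08 = 76.629

min=[-15.400,-13.300,-5.400] max=[37.200,39.300,13.000] diag=76.629


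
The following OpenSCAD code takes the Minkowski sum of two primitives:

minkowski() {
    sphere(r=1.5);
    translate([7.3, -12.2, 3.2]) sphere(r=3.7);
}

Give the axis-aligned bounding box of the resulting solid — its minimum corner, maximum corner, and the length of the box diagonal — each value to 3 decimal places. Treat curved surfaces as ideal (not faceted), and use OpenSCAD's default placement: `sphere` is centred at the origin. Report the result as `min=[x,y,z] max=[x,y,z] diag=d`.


min=[2.100,-17.400,-2.000] max=[12.500,-7.000,8.400] diag=18.013

A = translate([7.3, -12.2, 3.2]) sphere(r=3.7) → bbox [3.6,-15.9,-0.5] .. [11,-8.5,6.9]
B = sphere(r=1.5) → bbox [-1.5,-1.5,-1.5] .. [1.5,1.5,1.5]
lo = A.lo+B.lo = [3.6-1.5, -15.9-1.5, -0.5-1.5] = [2.100,-17.400,-2.000]
hi = A.hi+B.hi = [11+1.5, -8.5+1.5, 6.9+1.5] = [12.500,-7.000,8.400]
diag = √(10.4²+10.4²+10.4²) = √324.48 = 18.013


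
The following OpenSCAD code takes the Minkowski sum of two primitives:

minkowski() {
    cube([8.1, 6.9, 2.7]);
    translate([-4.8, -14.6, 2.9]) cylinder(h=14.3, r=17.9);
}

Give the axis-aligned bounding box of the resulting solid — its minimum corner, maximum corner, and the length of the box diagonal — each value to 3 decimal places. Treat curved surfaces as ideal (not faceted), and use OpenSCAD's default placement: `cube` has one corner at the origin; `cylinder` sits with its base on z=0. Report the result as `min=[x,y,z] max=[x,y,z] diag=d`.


A = translate([-4.8, -14.6, 2.9]) cylinder(h=14.3, r=17.9) → bbox [-22.7,-32.5,2.9] .. [13.1,3.3,17.2]
B = cube([8.1, 6.9, 2.7]) → bbox [0,0,0] .. [8.1,6.9,2.7]
lo = A.lo+B.lo = [-22.7+0, -32.5+0, 2.9+0] = [-22.700,-32.500,2.900]
hi = A.hi+B.hi = [13.1+8.1, 3.3+6.9, 17.2+2.7] = [21.200,10.200,19.900]
diag = √(43.9²+42.7²+17²) = √4039.5 = 63.557

min=[-22.700,-32.500,2.900] max=[21.200,10.200,19.900] diag=63.557


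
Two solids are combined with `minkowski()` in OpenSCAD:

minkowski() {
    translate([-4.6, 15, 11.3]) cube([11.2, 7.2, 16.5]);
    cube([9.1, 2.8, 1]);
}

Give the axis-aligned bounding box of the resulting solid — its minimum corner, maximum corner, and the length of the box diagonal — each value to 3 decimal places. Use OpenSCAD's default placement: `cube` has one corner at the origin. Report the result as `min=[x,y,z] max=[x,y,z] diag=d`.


A = translate([-4.6, 15, 11.3]) cube([11.2, 7.2, 16.5]) → bbox [-4.6,15,11.3] .. [6.6,22.2,27.8]
B = cube([9.1, 2.8, 1]) → bbox [0,0,0] .. [9.1,2.8,1]
lo = A.lo+B.lo = [-4.6+0, 15+0, 11.3+0] = [-4.600,15.000,11.300]
hi = A.hi+B.hi = [6.6+9.1, 22.2+2.8, 27.8+1] = [15.700,25.000,28.800]
diag = √(20.3²+10²+17.5²) = √818.34 = 28.607

min=[-4.600,15.000,11.300] max=[15.700,25.000,28.800] diag=28.607


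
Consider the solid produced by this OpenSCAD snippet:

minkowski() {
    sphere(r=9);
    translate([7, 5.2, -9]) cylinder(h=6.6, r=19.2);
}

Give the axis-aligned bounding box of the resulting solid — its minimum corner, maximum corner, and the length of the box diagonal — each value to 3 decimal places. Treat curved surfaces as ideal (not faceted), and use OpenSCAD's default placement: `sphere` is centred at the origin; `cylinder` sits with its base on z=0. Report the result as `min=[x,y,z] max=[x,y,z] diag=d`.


A = translate([7, 5.2, -9]) cylinder(h=6.6, r=19.2) → bbox [-12.2,-14,-9] .. [26.2,24.4,-2.4]
B = sphere(r=9) → bbox [-9,-9,-9] .. [9,9,9]
lo = A.lo+B.lo = [-12.2-9, -14-9, -9-9] = [-21.200,-23.000,-18.000]
hi = A.hi+B.hi = [26.2+9, 24.4+9, -2.4+9] = [35.200,33.400,6.600]
diag = √(56.4²+56.4²+24.6²) = √6967.08 = 83.469

min=[-21.200,-23.000,-18.000] max=[35.200,33.400,6.600] diag=83.469


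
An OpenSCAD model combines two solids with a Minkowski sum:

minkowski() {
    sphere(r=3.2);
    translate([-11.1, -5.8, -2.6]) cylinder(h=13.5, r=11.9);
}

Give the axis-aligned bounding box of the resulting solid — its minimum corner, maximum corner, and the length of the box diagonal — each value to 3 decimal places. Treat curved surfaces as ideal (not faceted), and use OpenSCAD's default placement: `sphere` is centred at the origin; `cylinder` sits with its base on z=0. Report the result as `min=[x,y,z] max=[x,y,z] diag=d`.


A = translate([-11.1, -5.8, -2.6]) cylinder(h=13.5, r=11.9) → bbox [-23,-17.7,-2.6] .. [0.8,6.1,10.9]
B = sphere(r=3.2) → bbox [-3.2,-3.2,-3.2] .. [3.2,3.2,3.2]
lo = A.lo+B.lo = [-23-3.2, -17.7-3.2, -2.6-3.2] = [-26.200,-20.900,-5.800]
hi = A.hi+B.hi = [0.8+3.2, 6.1+3.2, 10.9+3.2] = [4.000,9.300,14.100]
diag = √(30.2²+30.2²+19.9²) = √2220.09 = 47.118

min=[-26.200,-20.900,-5.800] max=[4.000,9.300,14.100] diag=47.118


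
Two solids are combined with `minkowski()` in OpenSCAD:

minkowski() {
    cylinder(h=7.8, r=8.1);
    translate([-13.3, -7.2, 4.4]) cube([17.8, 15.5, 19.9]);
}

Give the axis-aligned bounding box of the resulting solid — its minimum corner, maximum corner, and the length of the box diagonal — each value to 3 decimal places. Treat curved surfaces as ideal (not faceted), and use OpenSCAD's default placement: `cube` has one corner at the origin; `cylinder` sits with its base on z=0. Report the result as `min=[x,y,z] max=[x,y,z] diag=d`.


A = translate([-13.3, -7.2, 4.4]) cube([17.8, 15.5, 19.9]) → bbox [-13.3,-7.2,4.4] .. [4.5,8.3,24.3]
B = cylinder(h=7.8, r=8.1) → bbox [-8.1,-8.1,0] .. [8.1,8.1,7.8]
lo = A.lo+B.lo = [-13.3-8.1, -7.2-8.1, 4.4+0] = [-21.400,-15.300,4.400]
hi = A.hi+B.hi = [4.5+8.1, 8.3+8.1, 24.3+7.8] = [12.600,16.400,32.100]
diag = √(34²+31.7²+27.7²) = √2928.18 = 54.113

min=[-21.400,-15.300,4.400] max=[12.600,16.400,32.100] diag=54.113


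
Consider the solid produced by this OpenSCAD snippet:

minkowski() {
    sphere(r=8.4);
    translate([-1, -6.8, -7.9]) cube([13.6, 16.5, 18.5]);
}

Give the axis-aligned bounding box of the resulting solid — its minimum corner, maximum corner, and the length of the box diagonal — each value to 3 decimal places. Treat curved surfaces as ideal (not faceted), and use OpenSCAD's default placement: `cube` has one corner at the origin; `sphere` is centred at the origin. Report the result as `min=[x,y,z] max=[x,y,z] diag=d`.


A = translate([-1, -6.8, -7.9]) cube([13.6, 16.5, 18.5]) → bbox [-1,-6.8,-7.9] .. [12.6,9.7,10.6]
B = sphere(r=8.4) → bbox [-8.4,-8.4,-8.4] .. [8.4,8.4,8.4]
lo = A.lo+B.lo = [-1-8.4, -6.8-8.4, -7.9-8.4] = [-9.400,-15.200,-16.300]
hi = A.hi+B.hi = [12.6+8.4, 9.7+8.4, 10.6+8.4] = [21.000,18.100,19.000]
diag = √(30.4²+33.3²+35.3²) = √3279.14 = 57.264

min=[-9.400,-15.200,-16.300] max=[21.000,18.100,19.000] diag=57.264


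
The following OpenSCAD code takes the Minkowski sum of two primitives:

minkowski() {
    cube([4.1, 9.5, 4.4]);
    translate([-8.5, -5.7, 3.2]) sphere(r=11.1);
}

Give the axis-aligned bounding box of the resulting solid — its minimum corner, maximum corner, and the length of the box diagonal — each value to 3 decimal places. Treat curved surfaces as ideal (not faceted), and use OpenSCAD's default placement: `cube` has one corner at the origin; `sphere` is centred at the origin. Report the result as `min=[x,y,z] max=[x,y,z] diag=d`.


min=[-19.600,-16.800,-7.900] max=[6.700,14.900,18.700] diag=49.032

A = translate([-8.5, -5.7, 3.2]) sphere(r=11.1) → bbox [-19.6,-16.8,-7.9] .. [2.6,5.4,14.3]
B = cube([4.1, 9.5, 4.4]) → bbox [0,0,0] .. [4.1,9.5,4.4]
lo = A.lo+B.lo = [-19.6+0, -16.8+0, -7.9+0] = [-19.600,-16.800,-7.900]
hi = A.hi+B.hi = [2.6+4.1, 5.4+9.5, 14.3+4.4] = [6.700,14.900,18.700]
diag = √(26.3²+31.7²+26.6²) = √2404.14 = 49.032


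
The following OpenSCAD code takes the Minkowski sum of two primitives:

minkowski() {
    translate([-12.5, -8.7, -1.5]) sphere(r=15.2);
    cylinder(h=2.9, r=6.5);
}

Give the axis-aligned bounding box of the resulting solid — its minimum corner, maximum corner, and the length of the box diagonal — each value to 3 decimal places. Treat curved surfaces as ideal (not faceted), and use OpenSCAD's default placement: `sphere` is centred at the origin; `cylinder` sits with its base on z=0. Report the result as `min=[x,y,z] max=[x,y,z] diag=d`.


A = translate([-12.5, -8.7, -1.5]) sphere(r=15.2) → bbox [-27.7,-23.9,-16.7] .. [2.7,6.5,13.7]
B = cylinder(h=2.9, r=6.5) → bbox [-6.5,-6.5,0] .. [6.5,6.5,2.9]
lo = A.lo+B.lo = [-27.7-6.5, -23.9-6.5, -16.7+0] = [-34.200,-30.400,-16.700]
hi = A.hi+B.hi = [2.7+6.5, 6.5+6.5, 13.7+2.9] = [9.200,13.000,16.600]
diag = √(43.4²+43.4²+33.3²) = √4876.01 = 69.828

min=[-34.200,-30.400,-16.700] max=[9.200,13.000,16.600] diag=69.828


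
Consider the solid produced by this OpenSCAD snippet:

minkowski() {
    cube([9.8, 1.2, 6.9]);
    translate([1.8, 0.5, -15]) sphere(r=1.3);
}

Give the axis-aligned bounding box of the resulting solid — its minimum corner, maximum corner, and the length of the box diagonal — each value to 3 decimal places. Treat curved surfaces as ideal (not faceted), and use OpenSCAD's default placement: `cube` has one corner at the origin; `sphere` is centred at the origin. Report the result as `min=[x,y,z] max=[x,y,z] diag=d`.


min=[0.500,-0.800,-16.300] max=[12.900,3.000,-6.800] diag=16.076

A = translate([1.8, 0.5, -15]) sphere(r=1.3) → bbox [0.5,-0.8,-16.3] .. [3.1,1.8,-13.7]
B = cube([9.8, 1.2, 6.9]) → bbox [0,0,0] .. [9.8,1.2,6.9]
lo = A.lo+B.lo = [0.5+0, -0.8+0, -16.3+0] = [0.500,-0.800,-16.300]
hi = A.hi+B.hi = [3.1+9.8, 1.8+1.2, -13.7+6.9] = [12.900,3.000,-6.800]
diag = √(12.4²+3.8²+9.5²) = √258.45 = 16.076


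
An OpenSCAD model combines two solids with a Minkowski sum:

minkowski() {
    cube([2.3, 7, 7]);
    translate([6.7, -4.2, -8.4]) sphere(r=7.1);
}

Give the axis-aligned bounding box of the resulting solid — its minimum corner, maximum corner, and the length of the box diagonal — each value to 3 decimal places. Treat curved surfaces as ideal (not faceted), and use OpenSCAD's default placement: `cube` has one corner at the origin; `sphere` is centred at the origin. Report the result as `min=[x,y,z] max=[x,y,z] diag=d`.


A = translate([6.7, -4.2, -8.4]) sphere(r=7.1) → bbox [-0.4,-11.3,-15.5] .. [13.8,2.9,-1.3]
B = cube([2.3, 7, 7]) → bbox [0,0,0] .. [2.3,7,7]
lo = A.lo+B.lo = [-0.4+0, -11.3+0, -15.5+0] = [-0.400,-11.300,-15.500]
hi = A.hi+B.hi = [13.8+2.3, 2.9+7, -1.3+7] = [16.100,9.900,5.700]
diag = √(16.5²+21.2²+21.2²) = √1171.13 = 34.222

min=[-0.400,-11.300,-15.500] max=[16.100,9.900,5.700] diag=34.222


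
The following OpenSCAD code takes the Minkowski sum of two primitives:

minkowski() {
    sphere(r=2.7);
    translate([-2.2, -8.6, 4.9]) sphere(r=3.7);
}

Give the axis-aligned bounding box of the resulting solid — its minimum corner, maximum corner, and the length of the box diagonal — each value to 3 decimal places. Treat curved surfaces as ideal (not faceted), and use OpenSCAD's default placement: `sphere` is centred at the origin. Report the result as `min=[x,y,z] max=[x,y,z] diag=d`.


min=[-8.600,-15.000,-1.500] max=[4.200,-2.200,11.300] diag=22.170

A = translate([-2.2, -8.6, 4.9]) sphere(r=3.7) → bbox [-5.9,-12.3,1.2] .. [1.5,-4.9,8.6]
B = sphere(r=2.7) → bbox [-2.7,-2.7,-2.7] .. [2.7,2.7,2.7]
lo = A.lo+B.lo = [-5.9-2.7, -12.3-2.7, 1.2-2.7] = [-8.600,-15.000,-1.500]
hi = A.hi+B.hi = [1.5+2.7, -4.9+2.7, 8.6+2.7] = [4.200,-2.200,11.300]
diag = √(12.8²+12.8²+12.8²) = √491.52 = 22.170


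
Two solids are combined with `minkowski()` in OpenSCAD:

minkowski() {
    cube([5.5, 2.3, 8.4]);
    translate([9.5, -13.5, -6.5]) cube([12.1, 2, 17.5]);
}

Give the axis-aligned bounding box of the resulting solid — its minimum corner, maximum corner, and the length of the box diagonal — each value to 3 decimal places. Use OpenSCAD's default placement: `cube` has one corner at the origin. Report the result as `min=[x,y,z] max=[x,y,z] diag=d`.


A = translate([9.5, -13.5, -6.5]) cube([12.1, 2, 17.5]) → bbox [9.5,-13.5,-6.5] .. [21.6,-11.5,11]
B = cube([5.5, 2.3, 8.4]) → bbox [0,0,0] .. [5.5,2.3,8.4]
lo = A.lo+B.lo = [9.5+0, -13.5+0, -6.5+0] = [9.500,-13.500,-6.500]
hi = A.hi+B.hi = [21.6+5.5, -11.5+2.3, 11+8.4] = [27.100,-9.200,19.400]
diag = √(17.6²+4.3²+25.9²) = √999.06 = 31.608

min=[9.500,-13.500,-6.500] max=[27.100,-9.200,19.400] diag=31.608


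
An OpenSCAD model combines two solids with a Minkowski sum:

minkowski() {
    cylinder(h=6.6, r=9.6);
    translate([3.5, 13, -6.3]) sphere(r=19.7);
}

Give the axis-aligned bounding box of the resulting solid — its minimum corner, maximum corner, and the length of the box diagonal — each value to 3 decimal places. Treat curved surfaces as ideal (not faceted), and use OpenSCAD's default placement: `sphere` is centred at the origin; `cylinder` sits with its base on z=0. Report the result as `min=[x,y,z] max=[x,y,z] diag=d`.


A = translate([3.5, 13, -6.3]) sphere(r=19.7) → bbox [-16.2,-6.7,-26] .. [23.2,32.7,13.4]
B = cylinder(h=6.6, r=9.6) → bbox [-9.6,-9.6,0] .. [9.6,9.6,6.6]
lo = A.lo+B.lo = [-16.2-9.6, -6.7-9.6, -26+0] = [-25.800,-16.300,-26.000]
hi = A.hi+B.hi = [23.2+9.6, 32.7+9.6, 13.4+6.6] = [32.800,42.300,20.000]
diag = √(58.6²+58.6²+46²) = √8983.92 = 94.784

min=[-25.800,-16.300,-26.000] max=[32.800,42.300,20.000] diag=94.784


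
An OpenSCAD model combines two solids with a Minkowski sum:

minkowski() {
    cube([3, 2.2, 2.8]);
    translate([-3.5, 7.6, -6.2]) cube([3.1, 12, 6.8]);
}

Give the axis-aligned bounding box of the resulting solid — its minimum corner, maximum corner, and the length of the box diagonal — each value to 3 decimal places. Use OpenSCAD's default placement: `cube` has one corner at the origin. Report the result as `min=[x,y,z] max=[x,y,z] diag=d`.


A = translate([-3.5, 7.6, -6.2]) cube([3.1, 12, 6.8]) → bbox [-3.5,7.6,-6.2] .. [-0.4,19.6,0.6]
B = cube([3, 2.2, 2.8]) → bbox [0,0,0] .. [3,2.2,2.8]
lo = A.lo+B.lo = [-3.5+0, 7.6+0, -6.2+0] = [-3.500,7.600,-6.200]
hi = A.hi+B.hi = [-0.4+3, 19.6+2.2, 0.6+2.8] = [2.600,21.800,3.400]
diag = √(6.1²+14.2²+9.6²) = √331.01 = 18.194

min=[-3.500,7.600,-6.200] max=[2.600,21.800,3.400] diag=18.194


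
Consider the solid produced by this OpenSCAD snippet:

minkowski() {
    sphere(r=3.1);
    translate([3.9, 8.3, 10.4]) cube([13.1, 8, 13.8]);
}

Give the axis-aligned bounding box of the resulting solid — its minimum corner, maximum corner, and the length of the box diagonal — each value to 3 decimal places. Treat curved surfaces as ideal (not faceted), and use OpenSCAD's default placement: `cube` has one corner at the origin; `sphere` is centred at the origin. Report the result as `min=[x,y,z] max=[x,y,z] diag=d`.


A = translate([3.9, 8.3, 10.4]) cube([13.1, 8, 13.8]) → bbox [3.9,8.3,10.4] .. [17,16.3,24.2]
B = sphere(r=3.1) → bbox [-3.1,-3.1,-3.1] .. [3.1,3.1,3.1]
lo = A.lo+B.lo = [3.9-3.1, 8.3-3.1, 10.4-3.1] = [0.800,5.200,7.300]
hi = A.hi+B.hi = [17+3.1, 16.3+3.1, 24.2+3.1] = [20.100,19.400,27.300]
diag = √(19.3²+14.2²+20²) = √974.13 = 31.211

min=[0.800,5.200,7.300] max=[20.100,19.400,27.300] diag=31.211


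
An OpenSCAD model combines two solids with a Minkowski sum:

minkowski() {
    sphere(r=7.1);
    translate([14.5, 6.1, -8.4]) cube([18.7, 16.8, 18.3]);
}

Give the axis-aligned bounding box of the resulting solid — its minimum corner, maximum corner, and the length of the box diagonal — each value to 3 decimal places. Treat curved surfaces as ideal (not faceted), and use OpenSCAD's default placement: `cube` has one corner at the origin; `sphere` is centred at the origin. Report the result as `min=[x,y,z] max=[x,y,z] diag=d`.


min=[7.400,-1.000,-15.500] max=[40.300,30.000,17.000] diag=55.675

A = translate([14.5, 6.1, -8.4]) cube([18.7, 16.8, 18.3]) → bbox [14.5,6.1,-8.4] .. [33.2,22.9,9.9]
B = sphere(r=7.1) → bbox [-7.1,-7.1,-7.1] .. [7.1,7.1,7.1]
lo = A.lo+B.lo = [14.5-7.1, 6.1-7.1, -8.4-7.1] = [7.400,-1.000,-15.500]
hi = A.hi+B.hi = [33.2+7.1, 22.9+7.1, 9.9+7.1] = [40.300,30.000,17.000]
diag = √(32.9²+31²+32.5²) = √3099.66 = 55.675


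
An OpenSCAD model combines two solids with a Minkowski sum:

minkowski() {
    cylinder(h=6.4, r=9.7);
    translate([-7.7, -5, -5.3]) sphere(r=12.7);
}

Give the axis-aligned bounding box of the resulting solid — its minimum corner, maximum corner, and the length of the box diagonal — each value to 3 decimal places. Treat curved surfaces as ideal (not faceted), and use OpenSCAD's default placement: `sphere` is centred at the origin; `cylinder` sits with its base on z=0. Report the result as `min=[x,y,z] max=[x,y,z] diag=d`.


min=[-30.100,-27.400,-18.000] max=[14.700,17.400,13.800] diag=70.889

A = translate([-7.7, -5, -5.3]) sphere(r=12.7) → bbox [-20.4,-17.7,-18] .. [5,7.7,7.4]
B = cylinder(h=6.4, r=9.7) → bbox [-9.7,-9.7,0] .. [9.7,9.7,6.4]
lo = A.lo+B.lo = [-20.4-9.7, -17.7-9.7, -18+0] = [-30.100,-27.400,-18.000]
hi = A.hi+B.hi = [5+9.7, 7.7+9.7, 7.4+6.4] = [14.700,17.400,13.800]
diag = √(44.8²+44.8²+31.8²) = √5025.32 = 70.889


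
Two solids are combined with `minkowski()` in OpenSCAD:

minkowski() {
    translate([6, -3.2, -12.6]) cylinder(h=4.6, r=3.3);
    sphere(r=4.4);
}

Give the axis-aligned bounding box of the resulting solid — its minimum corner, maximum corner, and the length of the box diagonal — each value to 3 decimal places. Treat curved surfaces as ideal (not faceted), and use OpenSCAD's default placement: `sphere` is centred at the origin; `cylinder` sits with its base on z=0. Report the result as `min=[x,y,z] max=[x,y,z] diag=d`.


A = translate([6, -3.2, -12.6]) cylinder(h=4.6, r=3.3) → bbox [2.7,-6.5,-12.6] .. [9.3,0.1,-8]
B = sphere(r=4.4) → bbox [-4.4,-4.4,-4.4] .. [4.4,4.4,4.4]
lo = A.lo+B.lo = [2.7-4.4, -6.5-4.4, -12.6-4.4] = [-1.700,-10.900,-17.000]
hi = A.hi+B.hi = [9.3+4.4, 0.1+4.4, -8+4.4] = [13.700,4.500,-3.600]
diag = √(15.4²+15.4²+13.4²) = √653.88 = 25.571

min=[-1.700,-10.900,-17.000] max=[13.700,4.500,-3.600] diag=25.571


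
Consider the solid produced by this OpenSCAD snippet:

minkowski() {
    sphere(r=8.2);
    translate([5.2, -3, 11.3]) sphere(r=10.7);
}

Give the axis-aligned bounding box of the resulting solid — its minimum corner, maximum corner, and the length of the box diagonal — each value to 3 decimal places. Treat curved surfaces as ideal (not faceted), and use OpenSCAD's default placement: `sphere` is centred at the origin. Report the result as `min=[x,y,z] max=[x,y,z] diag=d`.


min=[-13.700,-21.900,-7.600] max=[24.100,15.900,30.200] diag=65.472

A = translate([5.2, -3, 11.3]) sphere(r=10.7) → bbox [-5.5,-13.7,0.6] .. [15.9,7.7,22]
B = sphere(r=8.2) → bbox [-8.2,-8.2,-8.2] .. [8.2,8.2,8.2]
lo = A.lo+B.lo = [-5.5-8.2, -13.7-8.2, 0.6-8.2] = [-13.700,-21.900,-7.600]
hi = A.hi+B.hi = [15.9+8.2, 7.7+8.2, 22+8.2] = [24.100,15.900,30.200]
diag = √(37.8²+37.8²+37.8²) = √4286.52 = 65.472


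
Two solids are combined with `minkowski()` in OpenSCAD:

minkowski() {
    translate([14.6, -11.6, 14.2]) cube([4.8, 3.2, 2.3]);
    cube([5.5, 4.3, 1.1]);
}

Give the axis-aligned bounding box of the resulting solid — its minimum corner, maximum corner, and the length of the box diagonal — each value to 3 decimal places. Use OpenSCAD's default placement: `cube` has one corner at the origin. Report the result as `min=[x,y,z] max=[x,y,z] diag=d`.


min=[14.600,-11.600,14.200] max=[24.900,-4.100,17.600] diag=13.187

A = translate([14.6, -11.6, 14.2]) cube([4.8, 3.2, 2.3]) → bbox [14.6,-11.6,14.2] .. [19.4,-8.4,16.5]
B = cube([5.5, 4.3, 1.1]) → bbox [0,0,0] .. [5.5,4.3,1.1]
lo = A.lo+B.lo = [14.6+0, -11.6+0, 14.2+0] = [14.600,-11.600,14.200]
hi = A.hi+B.hi = [19.4+5.5, -8.4+4.3, 16.5+1.1] = [24.900,-4.100,17.600]
diag = √(10.3²+7.5²+3.4²) = √173.9 = 13.187


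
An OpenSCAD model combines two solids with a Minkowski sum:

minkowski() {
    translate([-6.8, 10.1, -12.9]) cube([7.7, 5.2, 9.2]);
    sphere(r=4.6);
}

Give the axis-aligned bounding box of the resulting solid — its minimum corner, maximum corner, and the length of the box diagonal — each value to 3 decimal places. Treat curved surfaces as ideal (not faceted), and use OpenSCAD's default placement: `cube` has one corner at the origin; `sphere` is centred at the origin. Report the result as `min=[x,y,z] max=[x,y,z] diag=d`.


min=[-11.400,5.500,-17.500] max=[5.500,19.900,0.900] diag=28.836

A = translate([-6.8, 10.1, -12.9]) cube([7.7, 5.2, 9.2]) → bbox [-6.8,10.1,-12.9] .. [0.9,15.3,-3.7]
B = sphere(r=4.6) → bbox [-4.6,-4.6,-4.6] .. [4.6,4.6,4.6]
lo = A.lo+B.lo = [-6.8-4.6, 10.1-4.6, -12.9-4.6] = [-11.400,5.500,-17.500]
hi = A.hi+B.hi = [0.9+4.6, 15.3+4.6, -3.7+4.6] = [5.500,19.900,0.900]
diag = √(16.9²+14.4²+18.4²) = √831.53 = 28.836


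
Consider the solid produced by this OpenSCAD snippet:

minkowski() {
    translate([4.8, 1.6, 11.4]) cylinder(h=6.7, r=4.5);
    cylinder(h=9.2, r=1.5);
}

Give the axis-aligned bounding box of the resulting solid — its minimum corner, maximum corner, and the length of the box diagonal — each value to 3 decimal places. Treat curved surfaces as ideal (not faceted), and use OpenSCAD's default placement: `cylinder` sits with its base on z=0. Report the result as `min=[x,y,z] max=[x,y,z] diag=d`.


min=[-1.200,-4.400,11.400] max=[10.800,7.600,27.300] diag=23.255

A = translate([4.8, 1.6, 11.4]) cylinder(h=6.7, r=4.5) → bbox [0.3,-2.9,11.4] .. [9.3,6.1,18.1]
B = cylinder(h=9.2, r=1.5) → bbox [-1.5,-1.5,0] .. [1.5,1.5,9.2]
lo = A.lo+B.lo = [0.3-1.5, -2.9-1.5, 11.4+0] = [-1.200,-4.400,11.400]
hi = A.hi+B.hi = [9.3+1.5, 6.1+1.5, 18.1+9.2] = [10.800,7.600,27.300]
diag = √(12²+12²+15.9²) = √540.81 = 23.255


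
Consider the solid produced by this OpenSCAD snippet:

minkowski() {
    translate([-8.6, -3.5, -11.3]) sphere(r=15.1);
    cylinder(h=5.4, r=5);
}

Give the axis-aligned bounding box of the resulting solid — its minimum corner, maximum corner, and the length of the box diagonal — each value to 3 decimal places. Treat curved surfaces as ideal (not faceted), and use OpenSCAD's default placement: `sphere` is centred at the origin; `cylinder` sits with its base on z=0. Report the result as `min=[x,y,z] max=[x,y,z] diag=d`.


A = translate([-8.6, -3.5, -11.3]) sphere(r=15.1) → bbox [-23.7,-18.6,-26.4] .. [6.5,11.6,3.8]
B = cylinder(h=5.4, r=5) → bbox [-5,-5,0] .. [5,5,5.4]
lo = A.lo+B.lo = [-23.7-5, -18.6-5, -26.4+0] = [-28.700,-23.600,-26.400]
hi = A.hi+B.hi = [6.5+5, 11.6+5, 3.8+5.4] = [11.500,16.600,9.200]
diag = √(40.2²+40.2²+35.6²) = √4499.44 = 67.078

min=[-28.700,-23.600,-26.400] max=[11.500,16.600,9.200] diag=67.078


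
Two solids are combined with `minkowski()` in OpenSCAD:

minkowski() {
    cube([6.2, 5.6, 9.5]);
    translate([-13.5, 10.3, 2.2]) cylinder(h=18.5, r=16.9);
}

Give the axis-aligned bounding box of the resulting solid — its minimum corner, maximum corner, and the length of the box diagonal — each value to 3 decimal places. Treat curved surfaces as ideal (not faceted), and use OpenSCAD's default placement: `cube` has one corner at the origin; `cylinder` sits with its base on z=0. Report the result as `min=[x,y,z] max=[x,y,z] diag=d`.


min=[-30.400,-6.600,2.200] max=[9.600,32.800,30.200] diag=62.740

A = translate([-13.5, 10.3, 2.2]) cylinder(h=18.5, r=16.9) → bbox [-30.4,-6.6,2.2] .. [3.4,27.2,20.7]
B = cube([6.2, 5.6, 9.5]) → bbox [0,0,0] .. [6.2,5.6,9.5]
lo = A.lo+B.lo = [-30.4+0, -6.6+0, 2.2+0] = [-30.400,-6.600,2.200]
hi = A.hi+B.hi = [3.4+6.2, 27.2+5.6, 20.7+9.5] = [9.600,32.800,30.200]
diag = √(40²+39.4²+28²) = √3936.36 = 62.740


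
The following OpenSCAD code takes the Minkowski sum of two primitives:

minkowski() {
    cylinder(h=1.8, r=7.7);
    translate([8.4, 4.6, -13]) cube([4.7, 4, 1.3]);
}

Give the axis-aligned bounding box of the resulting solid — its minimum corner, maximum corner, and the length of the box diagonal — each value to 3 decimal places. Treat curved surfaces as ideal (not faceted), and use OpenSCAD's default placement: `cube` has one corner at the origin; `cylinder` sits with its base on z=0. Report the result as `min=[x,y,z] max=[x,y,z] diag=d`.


A = translate([8.4, 4.6, -13]) cube([4.7, 4, 1.3]) → bbox [8.4,4.6,-13] .. [13.1,8.6,-11.7]
B = cylinder(h=1.8, r=7.7) → bbox [-7.7,-7.7,0] .. [7.7,7.7,1.8]
lo = A.lo+B.lo = [8.4-7.7, 4.6-7.7, -13+0] = [0.700,-3.100,-13.000]
hi = A.hi+B.hi = [13.1+7.7, 8.6+7.7, -11.7+1.8] = [20.800,16.300,-9.900]
diag = √(20.1²+19.4²+3.1²) = √789.98 = 28.107

min=[0.700,-3.100,-13.000] max=[20.800,16.300,-9.900] diag=28.107


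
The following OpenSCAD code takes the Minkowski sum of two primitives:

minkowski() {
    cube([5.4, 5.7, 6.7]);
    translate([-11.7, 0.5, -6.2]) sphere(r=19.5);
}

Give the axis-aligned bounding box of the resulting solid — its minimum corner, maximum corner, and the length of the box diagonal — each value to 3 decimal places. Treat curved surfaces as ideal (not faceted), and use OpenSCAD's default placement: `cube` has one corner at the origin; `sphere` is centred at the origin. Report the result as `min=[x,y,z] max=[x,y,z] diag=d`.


min=[-31.200,-19.000,-25.700] max=[13.200,25.700,20.000] diag=77.833

A = translate([-11.7, 0.5, -6.2]) sphere(r=19.5) → bbox [-31.2,-19,-25.7] .. [7.8,20,13.3]
B = cube([5.4, 5.7, 6.7]) → bbox [0,0,0] .. [5.4,5.7,6.7]
lo = A.lo+B.lo = [-31.2+0, -19+0, -25.7+0] = [-31.200,-19.000,-25.700]
hi = A.hi+B.hi = [7.8+5.4, 20+5.7, 13.3+6.7] = [13.200,25.700,20.000]
diag = √(44.4²+44.7²+45.7²) = √6057.94 = 77.833


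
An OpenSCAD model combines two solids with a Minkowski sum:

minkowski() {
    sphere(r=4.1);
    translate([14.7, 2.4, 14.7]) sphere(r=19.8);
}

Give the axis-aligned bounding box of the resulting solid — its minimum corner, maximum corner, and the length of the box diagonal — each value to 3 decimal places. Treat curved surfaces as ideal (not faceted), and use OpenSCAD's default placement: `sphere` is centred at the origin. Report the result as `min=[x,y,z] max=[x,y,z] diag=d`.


min=[-9.200,-21.500,-9.200] max=[38.600,26.300,38.600] diag=82.792

A = translate([14.7, 2.4, 14.7]) sphere(r=19.8) → bbox [-5.1,-17.4,-5.1] .. [34.5,22.2,34.5]
B = sphere(r=4.1) → bbox [-4.1,-4.1,-4.1] .. [4.1,4.1,4.1]
lo = A.lo+B.lo = [-5.1-4.1, -17.4-4.1, -5.1-4.1] = [-9.200,-21.500,-9.200]
hi = A.hi+B.hi = [34.5+4.1, 22.2+4.1, 34.5+4.1] = [38.600,26.300,38.600]
diag = √(47.8²+47.8²+47.8²) = √6854.52 = 82.792


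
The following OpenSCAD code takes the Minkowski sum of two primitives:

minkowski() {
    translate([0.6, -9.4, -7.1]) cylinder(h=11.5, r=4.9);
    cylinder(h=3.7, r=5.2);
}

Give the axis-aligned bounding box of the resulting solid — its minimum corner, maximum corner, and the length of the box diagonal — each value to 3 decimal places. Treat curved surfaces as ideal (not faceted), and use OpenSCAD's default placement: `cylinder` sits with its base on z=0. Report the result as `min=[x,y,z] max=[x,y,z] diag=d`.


min=[-9.500,-19.500,-7.100] max=[10.700,0.700,8.100] diag=32.359

A = translate([0.6, -9.4, -7.1]) cylinder(h=11.5, r=4.9) → bbox [-4.3,-14.3,-7.1] .. [5.5,-4.5,4.4]
B = cylinder(h=3.7, r=5.2) → bbox [-5.2,-5.2,0] .. [5.2,5.2,3.7]
lo = A.lo+B.lo = [-4.3-5.2, -14.3-5.2, -7.1+0] = [-9.500,-19.500,-7.100]
hi = A.hi+B.hi = [5.5+5.2, -4.5+5.2, 4.4+3.7] = [10.700,0.700,8.100]
diag = √(20.2²+20.2²+15.2²) = √1047.12 = 32.359


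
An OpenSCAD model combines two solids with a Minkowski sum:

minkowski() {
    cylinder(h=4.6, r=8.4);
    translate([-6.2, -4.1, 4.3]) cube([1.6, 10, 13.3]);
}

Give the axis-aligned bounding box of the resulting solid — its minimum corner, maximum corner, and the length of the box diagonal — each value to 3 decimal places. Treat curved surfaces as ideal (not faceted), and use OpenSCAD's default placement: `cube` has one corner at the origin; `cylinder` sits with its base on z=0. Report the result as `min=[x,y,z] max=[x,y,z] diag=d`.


min=[-14.600,-12.500,4.300] max=[3.800,14.300,22.200] diag=37.111

A = translate([-6.2, -4.1, 4.3]) cube([1.6, 10, 13.3]) → bbox [-6.2,-4.1,4.3] .. [-4.6,5.9,17.6]
B = cylinder(h=4.6, r=8.4) → bbox [-8.4,-8.4,0] .. [8.4,8.4,4.6]
lo = A.lo+B.lo = [-6.2-8.4, -4.1-8.4, 4.3+0] = [-14.600,-12.500,4.300]
hi = A.hi+B.hi = [-4.6+8.4, 5.9+8.4, 17.6+4.6] = [3.800,14.300,22.200]
diag = √(18.4²+26.8²+17.9²) = √1377.21 = 37.111
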